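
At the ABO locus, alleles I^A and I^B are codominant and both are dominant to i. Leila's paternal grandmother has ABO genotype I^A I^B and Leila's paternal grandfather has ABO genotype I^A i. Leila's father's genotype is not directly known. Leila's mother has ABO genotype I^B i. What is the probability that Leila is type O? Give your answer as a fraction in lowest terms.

1/8

Leila's father's ABO genotype from I^A I^B × I^A i: 1/4 I^A I^A, 1/4 I^A I^B, 1/4 I^A i, 1/4 I^B i.
Crossing each possibility with the mother I^B i and summing P(type O): 1/4·0 + 1/4·0 + 1/4·1/4 + 1/4·1/4 = 1/8.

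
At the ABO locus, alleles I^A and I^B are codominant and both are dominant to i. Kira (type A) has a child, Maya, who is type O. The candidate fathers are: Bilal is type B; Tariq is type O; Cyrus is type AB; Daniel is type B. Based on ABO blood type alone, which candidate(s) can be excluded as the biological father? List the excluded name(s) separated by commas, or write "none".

Cyrus

A candidate is excluded only if no genotype consistent with his phenotype could produce a type O child with a type A mother.
Cyrus (type AB): no genotype consistent with that phenotype can produce a type-O child with a type-A mother.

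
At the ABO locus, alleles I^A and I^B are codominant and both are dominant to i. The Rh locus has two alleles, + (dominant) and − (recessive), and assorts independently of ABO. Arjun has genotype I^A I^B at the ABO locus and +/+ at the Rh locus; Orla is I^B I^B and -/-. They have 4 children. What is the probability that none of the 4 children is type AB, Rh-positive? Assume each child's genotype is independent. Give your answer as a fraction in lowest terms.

1/16

ABO cross I^A I^B × I^B I^B → 1/2 B, 1/2 AB.
Rh cross +/+ × -/- → 1 Rh+; so P(type AB, Rh-positive) = 1/2 × 1 = 1/2 per child.
P(not type AB, Rh-positive) = 1/2 for one child; (1/2)^4 = 1/16.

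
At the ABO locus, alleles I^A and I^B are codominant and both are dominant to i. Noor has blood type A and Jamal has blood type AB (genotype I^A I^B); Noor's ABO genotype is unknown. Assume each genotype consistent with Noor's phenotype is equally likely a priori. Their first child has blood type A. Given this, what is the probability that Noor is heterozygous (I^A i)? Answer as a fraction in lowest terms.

Possible genotypes: Noor ∈ {I^A I^A, I^A i}; Jamal ∈ {I^A I^B}.
Weight each parental genotype pair by prior × P(type-A child):
  I^A I^A × I^A I^B: posterior weight 1/2.
  I^A i × I^A I^B: posterior weight 1/2.
Sum the posterior weight over pairs where Noor is I^A i: 1/2.

1/2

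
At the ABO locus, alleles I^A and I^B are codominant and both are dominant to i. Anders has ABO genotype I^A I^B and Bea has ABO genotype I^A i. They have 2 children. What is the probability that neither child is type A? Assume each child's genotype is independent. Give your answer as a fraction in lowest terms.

1/4

ABO cross I^A I^B × I^A i → 1/2 A, 1/4 B, 1/4 AB.
So P(type A) = 1/2 per child.
P(not type A) = 1/2 for one child; (1/2)^2 = 1/4.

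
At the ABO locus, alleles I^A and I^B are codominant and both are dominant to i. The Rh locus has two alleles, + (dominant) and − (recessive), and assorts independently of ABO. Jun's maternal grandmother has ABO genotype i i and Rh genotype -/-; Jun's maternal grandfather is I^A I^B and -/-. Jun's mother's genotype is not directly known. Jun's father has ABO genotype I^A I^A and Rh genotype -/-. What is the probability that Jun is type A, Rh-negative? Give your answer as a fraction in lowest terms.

Jun's mother's ABO genotype from i i × I^A I^B: 1/2 I^A i, 1/2 I^B i.
Crossing each possibility with the father I^A I^A and summing P(type A): 1/2·1 + 1/2·1/2 = 3/4.
Similarly for Rh via the mother's Rh distribution: P(Rh-) = 1.
Independent loci: 3/4 × 1 = 3/4.

3/4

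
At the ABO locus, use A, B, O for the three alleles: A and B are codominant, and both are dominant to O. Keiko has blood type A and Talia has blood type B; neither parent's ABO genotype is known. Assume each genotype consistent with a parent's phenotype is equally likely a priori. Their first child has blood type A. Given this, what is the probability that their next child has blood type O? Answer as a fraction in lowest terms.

1/12

Possible genotypes: Keiko ∈ {AA, AO}; Talia ∈ {BB, BO}.
Weight each parental genotype pair by prior × P(type-A child):
  AA × BO: posterior weight 2/3; P(next child type O) = 0.
  AO × BO: posterior weight 1/3; P(next child type O) = 1/4.
Weighted sum = 1/12.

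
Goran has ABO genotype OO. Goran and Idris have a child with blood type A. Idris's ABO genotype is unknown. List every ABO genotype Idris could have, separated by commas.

AA, AB, AO

For each candidate genotype of Idris, check whether crossing it with OO can produce every observed child phenotype.
  AA → possible child types {A} ✓
  AB → possible child types {A, B} ✓
  AO → possible child types {O, A} ✓
  BB → possible child types {B} ✗
  BO → possible child types {O, B} ✗
  OO → possible child types {O} ✗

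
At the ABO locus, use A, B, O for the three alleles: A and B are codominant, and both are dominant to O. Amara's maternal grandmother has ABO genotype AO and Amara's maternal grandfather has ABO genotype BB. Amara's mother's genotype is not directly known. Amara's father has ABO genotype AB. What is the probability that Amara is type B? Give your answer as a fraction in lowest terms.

3/8

Amara's mother's ABO genotype from AO × BB: 1/2 AB, 1/2 BO.
Crossing each possibility with the father AB and summing P(type B): 1/2·1/4 + 1/2·1/2 = 3/8.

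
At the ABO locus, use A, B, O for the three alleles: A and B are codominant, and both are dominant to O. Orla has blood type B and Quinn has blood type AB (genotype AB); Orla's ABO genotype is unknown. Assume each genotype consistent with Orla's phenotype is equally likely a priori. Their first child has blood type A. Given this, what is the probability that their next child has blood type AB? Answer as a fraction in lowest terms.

Possible genotypes: Orla ∈ {BB, BO}; Quinn ∈ {AB}.
Weight each parental genotype pair by prior × P(type-A child):
  BO × AB: posterior weight 1; P(next child type AB) = 1/4.
Weighted sum = 1/4.

1/4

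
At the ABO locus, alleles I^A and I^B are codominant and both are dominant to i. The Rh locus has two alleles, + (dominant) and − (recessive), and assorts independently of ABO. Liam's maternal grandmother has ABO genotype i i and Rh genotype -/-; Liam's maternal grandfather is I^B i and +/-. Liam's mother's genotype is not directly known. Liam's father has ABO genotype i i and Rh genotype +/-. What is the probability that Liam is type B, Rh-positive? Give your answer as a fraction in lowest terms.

Liam's mother's ABO genotype from i i × I^B i: 1/2 I^B i, 1/2 i i.
Crossing each possibility with the father i i and summing P(type B): 1/2·1/2 + 1/2·0 = 1/4.
Similarly for Rh via the mother's Rh distribution: P(Rh+) = 5/8.
Independent loci: 1/4 × 5/8 = 5/32.

5/32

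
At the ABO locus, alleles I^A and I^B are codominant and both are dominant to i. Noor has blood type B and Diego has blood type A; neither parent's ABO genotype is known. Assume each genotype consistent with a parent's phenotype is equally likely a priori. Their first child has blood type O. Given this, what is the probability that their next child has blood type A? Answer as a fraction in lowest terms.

1/4

Possible genotypes: Noor ∈ {I^B I^B, I^B i}; Diego ∈ {I^A I^A, I^A i}.
Weight each parental genotype pair by prior × P(type-O child):
  I^B i × I^A i: posterior weight 1; P(next child type A) = 1/4.
Weighted sum = 1/4.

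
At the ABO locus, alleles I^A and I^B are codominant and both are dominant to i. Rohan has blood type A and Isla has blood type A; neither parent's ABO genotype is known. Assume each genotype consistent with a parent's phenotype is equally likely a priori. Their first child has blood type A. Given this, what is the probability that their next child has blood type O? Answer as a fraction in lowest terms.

Possible genotypes: Rohan ∈ {I^A I^A, I^A i}; Isla ∈ {I^A I^A, I^A i}.
Weight each parental genotype pair by prior × P(type-A child):
  I^A I^A × I^A I^A: posterior weight 4/15; P(next child type O) = 0.
  I^A I^A × I^A i: posterior weight 4/15; P(next child type O) = 0.
  I^A i × I^A I^A: posterior weight 4/15; P(next child type O) = 0.
  I^A i × I^A i: posterior weight 1/5; P(next child type O) = 1/4.
Weighted sum = 1/20.

1/20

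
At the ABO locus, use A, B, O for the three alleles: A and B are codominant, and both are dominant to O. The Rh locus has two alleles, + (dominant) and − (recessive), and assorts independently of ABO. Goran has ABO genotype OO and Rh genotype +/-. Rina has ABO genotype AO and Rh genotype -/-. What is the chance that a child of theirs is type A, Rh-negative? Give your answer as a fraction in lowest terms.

1/4

ABO cross OO × AO → offspring phenotypes: 1/2 O, 1/2 A.
Rh cross +/- × -/- → 1/2 Rh+, 1/2 Rh-.
Independent loci: P(type A, Rh-negative) = 1/2 × 1/2 = 1/4.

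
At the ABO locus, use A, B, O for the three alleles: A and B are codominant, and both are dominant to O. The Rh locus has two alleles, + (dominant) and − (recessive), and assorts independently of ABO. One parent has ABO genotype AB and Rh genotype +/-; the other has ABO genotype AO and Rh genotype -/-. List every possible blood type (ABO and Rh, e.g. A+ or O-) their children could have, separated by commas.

A+, A-, B+, B-, AB+, AB-

Gametes from AB × AO give offspring ABO genotypes AA, AB, AO, BO, i.e. phenotypes A, B, AB.
Rh cross +/- × -/- → phenotypes Rh+, Rh-.
Combining independently: A+, A-, B+, B-, AB+, AB-.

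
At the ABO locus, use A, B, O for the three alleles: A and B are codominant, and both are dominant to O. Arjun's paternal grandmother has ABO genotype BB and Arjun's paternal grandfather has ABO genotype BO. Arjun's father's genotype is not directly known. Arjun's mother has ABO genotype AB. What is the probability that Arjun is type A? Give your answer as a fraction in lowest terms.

1/8

Arjun's father's ABO genotype from BB × BO: 1/2 BB, 1/2 BO.
Crossing each possibility with the mother AB and summing P(type A): 1/2·0 + 1/2·1/4 = 1/8.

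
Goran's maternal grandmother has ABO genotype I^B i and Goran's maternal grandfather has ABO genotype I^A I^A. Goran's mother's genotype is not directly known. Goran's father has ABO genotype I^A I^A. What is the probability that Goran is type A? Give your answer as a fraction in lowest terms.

Goran's mother's ABO genotype from I^B i × I^A I^A: 1/2 I^A I^B, 1/2 I^A i.
Crossing each possibility with the father I^A I^A and summing P(type A): 1/2·1/2 + 1/2·1 = 3/4.

3/4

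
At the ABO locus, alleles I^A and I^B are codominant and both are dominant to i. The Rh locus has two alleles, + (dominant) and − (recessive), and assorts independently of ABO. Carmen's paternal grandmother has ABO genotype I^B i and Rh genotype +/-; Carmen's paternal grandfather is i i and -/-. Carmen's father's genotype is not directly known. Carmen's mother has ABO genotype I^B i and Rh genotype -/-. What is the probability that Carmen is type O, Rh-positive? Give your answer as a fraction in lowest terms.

3/32

Carmen's father's ABO genotype from I^B i × i i: 1/2 I^B i, 1/2 i i.
Crossing each possibility with the mother I^B i and summing P(type O): 1/2·1/4 + 1/2·1/2 = 3/8.
Similarly for Rh via the father's Rh distribution: P(Rh+) = 1/4.
Independent loci: 3/8 × 1/4 = 3/32.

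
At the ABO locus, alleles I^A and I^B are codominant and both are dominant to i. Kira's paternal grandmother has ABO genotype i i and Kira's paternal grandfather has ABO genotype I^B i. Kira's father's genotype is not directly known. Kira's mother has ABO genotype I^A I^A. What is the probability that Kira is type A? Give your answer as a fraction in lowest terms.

Kira's father's ABO genotype from i i × I^B i: 1/2 I^B i, 1/2 i i.
Crossing each possibility with the mother I^A I^A and summing P(type A): 1/2·1/2 + 1/2·1 = 3/4.

3/4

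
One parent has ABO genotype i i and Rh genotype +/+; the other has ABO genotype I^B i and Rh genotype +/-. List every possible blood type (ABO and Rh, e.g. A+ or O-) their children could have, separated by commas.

Gametes from i i × I^B i give offspring ABO genotypes I^B i, i i, i.e. phenotypes O, B.
Rh cross +/+ × +/- → phenotypes Rh+.
Combining independently: O+, B+.

O+, B+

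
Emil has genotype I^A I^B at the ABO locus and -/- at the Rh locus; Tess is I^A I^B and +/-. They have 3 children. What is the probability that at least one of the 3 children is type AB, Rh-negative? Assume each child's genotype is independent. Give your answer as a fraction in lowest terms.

ABO cross I^A I^B × I^A I^B → 1/4 A, 1/4 B, 1/2 AB.
Rh cross -/- × +/- → 1/2 Rh+, 1/2 Rh-; so P(type AB, Rh-negative) = 1/2 × 1/2 = 1/4 per child.
P(none) = (3/4)^3 = 27/64; P(at least one) = 1 − 27/64 = 37/64.

37/64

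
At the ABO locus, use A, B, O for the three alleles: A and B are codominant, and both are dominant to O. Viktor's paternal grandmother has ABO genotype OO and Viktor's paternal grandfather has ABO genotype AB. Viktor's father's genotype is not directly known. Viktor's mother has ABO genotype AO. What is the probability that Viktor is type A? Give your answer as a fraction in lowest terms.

Viktor's father's ABO genotype from OO × AB: 1/2 AO, 1/2 BO.
Crossing each possibility with the mother AO and summing P(type A): 1/2·3/4 + 1/2·1/4 = 1/2.

1/2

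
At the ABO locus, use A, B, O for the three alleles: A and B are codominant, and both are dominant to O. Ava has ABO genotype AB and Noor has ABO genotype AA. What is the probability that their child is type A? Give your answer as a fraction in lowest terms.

1/2

ABO cross AB × AA → offspring phenotypes: 1/2 A, 1/2 AB.
So P(type A) = 1/2.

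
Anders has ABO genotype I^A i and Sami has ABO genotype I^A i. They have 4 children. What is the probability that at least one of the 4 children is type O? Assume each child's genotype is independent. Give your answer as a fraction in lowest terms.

ABO cross I^A i × I^A i → 1/4 O, 3/4 A.
So P(type O) = 1/4 per child.
P(none) = (3/4)^4 = 81/256; P(at least one) = 1 − 81/256 = 175/256.

175/256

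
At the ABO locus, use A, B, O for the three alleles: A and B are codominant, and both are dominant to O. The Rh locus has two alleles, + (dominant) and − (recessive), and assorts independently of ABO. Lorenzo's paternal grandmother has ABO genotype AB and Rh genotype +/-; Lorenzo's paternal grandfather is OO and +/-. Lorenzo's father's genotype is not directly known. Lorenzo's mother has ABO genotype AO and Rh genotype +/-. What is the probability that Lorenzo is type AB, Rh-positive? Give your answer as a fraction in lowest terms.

3/32

Lorenzo's father's ABO genotype from AB × OO: 1/2 AO, 1/2 BO.
Crossing each possibility with the mother AO and summing P(type AB): 1/2·0 + 1/2·1/4 = 1/8.
Similarly for Rh via the father's Rh distribution: P(Rh+) = 3/4.
Independent loci: 1/8 × 3/4 = 3/32.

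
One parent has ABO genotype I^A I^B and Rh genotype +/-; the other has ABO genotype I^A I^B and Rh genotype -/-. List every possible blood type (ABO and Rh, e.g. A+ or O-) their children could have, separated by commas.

Gametes from I^A I^B × I^A I^B give offspring ABO genotypes I^A I^A, I^A I^B, I^B I^B, i.e. phenotypes A, B, AB.
Rh cross +/- × -/- → phenotypes Rh+, Rh-.
Combining independently: A+, A-, B+, B-, AB+, AB-.

A+, A-, B+, B-, AB+, AB-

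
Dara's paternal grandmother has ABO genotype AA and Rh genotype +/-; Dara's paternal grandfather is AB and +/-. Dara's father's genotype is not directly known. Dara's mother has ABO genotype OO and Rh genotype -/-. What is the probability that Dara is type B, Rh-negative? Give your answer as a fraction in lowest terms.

1/8

Dara's father's ABO genotype from AA × AB: 1/2 AA, 1/2 AB.
Crossing each possibility with the mother OO and summing P(type B): 1/2·0 + 1/2·1/2 = 1/4.
Similarly for Rh via the father's Rh distribution: P(Rh-) = 1/2.
Independent loci: 1/4 × 1/2 = 1/8.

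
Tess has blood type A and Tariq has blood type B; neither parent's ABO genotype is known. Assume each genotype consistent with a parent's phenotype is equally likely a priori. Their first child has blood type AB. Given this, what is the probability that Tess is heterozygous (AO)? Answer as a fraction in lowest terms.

Possible genotypes: Tess ∈ {AA, AO}; Tariq ∈ {BB, BO}.
Weight each parental genotype pair by prior × P(type-AB child):
  AA × BB: posterior weight 4/9.
  AA × BO: posterior weight 2/9.
  AO × BB: posterior weight 2/9.
  AO × BO: posterior weight 1/9.
Sum the posterior weight over pairs where Tess is AO: 1/3.

1/3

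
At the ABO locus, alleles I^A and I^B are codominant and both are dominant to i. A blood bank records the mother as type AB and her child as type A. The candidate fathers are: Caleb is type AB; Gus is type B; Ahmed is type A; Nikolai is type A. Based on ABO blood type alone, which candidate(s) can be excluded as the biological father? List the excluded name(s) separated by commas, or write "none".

A candidate is excluded only if no genotype consistent with his phenotype could produce a type A child with a type AB mother.
Every candidate has at least one consistent genotype combination, so none can be excluded.

none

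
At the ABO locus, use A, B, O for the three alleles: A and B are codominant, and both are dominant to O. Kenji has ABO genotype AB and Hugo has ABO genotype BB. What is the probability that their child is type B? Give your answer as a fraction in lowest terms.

1/2

ABO cross AB × BB → offspring phenotypes: 1/2 B, 1/2 AB.
So P(type B) = 1/2.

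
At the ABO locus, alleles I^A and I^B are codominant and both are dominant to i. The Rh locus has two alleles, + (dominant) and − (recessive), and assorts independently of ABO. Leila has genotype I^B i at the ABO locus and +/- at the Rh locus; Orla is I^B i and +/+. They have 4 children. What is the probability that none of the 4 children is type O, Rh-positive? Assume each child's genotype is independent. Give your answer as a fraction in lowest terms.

ABO cross I^B i × I^B i → 1/4 O, 3/4 B.
Rh cross +/- × +/+ → 1 Rh+; so P(type O, Rh-positive) = 1/4 × 1 = 1/4 per child.
P(not type O, Rh-positive) = 3/4 for one child; (3/4)^4 = 81/256.

81/256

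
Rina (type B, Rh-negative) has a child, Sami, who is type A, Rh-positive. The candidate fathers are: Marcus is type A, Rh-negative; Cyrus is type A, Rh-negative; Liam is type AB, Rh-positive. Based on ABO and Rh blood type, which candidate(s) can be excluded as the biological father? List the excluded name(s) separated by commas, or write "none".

A candidate is excluded only if no genotype consistent with his phenotype could produce a type A, Rh-positive child with a type B, Rh-negative mother.
Marcus (type A, Rh-): no genotype consistent with that phenotype can produce a type-A Rh+ child with a type-B mother.
Cyrus (type A, Rh-): no genotype consistent with that phenotype can produce a type-A Rh+ child with a type-B mother.

Marcus, Cyrus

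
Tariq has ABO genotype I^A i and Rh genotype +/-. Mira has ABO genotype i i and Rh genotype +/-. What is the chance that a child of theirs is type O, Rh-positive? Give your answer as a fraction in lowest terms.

ABO cross I^A i × i i → offspring phenotypes: 1/2 O, 1/2 A.
Rh cross +/- × +/- → 3/4 Rh+, 1/4 Rh-.
Independent loci: P(type O, Rh-positive) = 1/2 × 3/4 = 3/8.

3/8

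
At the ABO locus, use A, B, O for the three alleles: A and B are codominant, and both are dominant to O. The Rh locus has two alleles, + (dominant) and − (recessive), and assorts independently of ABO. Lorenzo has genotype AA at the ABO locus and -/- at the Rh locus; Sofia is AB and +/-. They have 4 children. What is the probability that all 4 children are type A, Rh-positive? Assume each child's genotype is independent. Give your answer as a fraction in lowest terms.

1/256

ABO cross AA × AB → 1/2 A, 1/2 AB.
Rh cross -/- × +/- → 1/2 Rh+, 1/2 Rh-; so P(type A, Rh-positive) = 1/2 × 1/2 = 1/4 per child.
All 4 independent: (1/4)^4 = 1/256.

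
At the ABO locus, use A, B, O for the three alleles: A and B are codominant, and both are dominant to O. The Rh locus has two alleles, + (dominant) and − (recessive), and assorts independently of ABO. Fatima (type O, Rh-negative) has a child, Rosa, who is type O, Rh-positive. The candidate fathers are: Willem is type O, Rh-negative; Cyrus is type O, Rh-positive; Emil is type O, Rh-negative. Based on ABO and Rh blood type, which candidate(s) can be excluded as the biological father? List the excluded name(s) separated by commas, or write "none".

Willem, Emil

A candidate is excluded only if no genotype consistent with his phenotype could produce a type O, Rh-positive child with a type O, Rh-negative mother.
Willem (type O, Rh-): no genotype consistent with that phenotype can produce a type-O Rh+ child with a type-O mother.
Emil (type O, Rh-): no genotype consistent with that phenotype can produce a type-O Rh+ child with a type-O mother.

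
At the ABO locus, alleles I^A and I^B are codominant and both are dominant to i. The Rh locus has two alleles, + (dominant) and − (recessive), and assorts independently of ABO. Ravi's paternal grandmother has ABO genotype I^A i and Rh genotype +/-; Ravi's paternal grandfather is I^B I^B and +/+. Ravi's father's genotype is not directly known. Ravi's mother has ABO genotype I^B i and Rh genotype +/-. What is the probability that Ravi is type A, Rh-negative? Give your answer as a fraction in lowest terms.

Ravi's father's ABO genotype from I^A i × I^B I^B: 1/2 I^A I^B, 1/2 I^B i.
Crossing each possibility with the mother I^B i and summing P(type A): 1/2·1/4 + 1/2·0 = 1/8.
Similarly for Rh via the father's Rh distribution: P(Rh-) = 1/8.
Independent loci: 1/8 × 1/8 = 1/64.

1/64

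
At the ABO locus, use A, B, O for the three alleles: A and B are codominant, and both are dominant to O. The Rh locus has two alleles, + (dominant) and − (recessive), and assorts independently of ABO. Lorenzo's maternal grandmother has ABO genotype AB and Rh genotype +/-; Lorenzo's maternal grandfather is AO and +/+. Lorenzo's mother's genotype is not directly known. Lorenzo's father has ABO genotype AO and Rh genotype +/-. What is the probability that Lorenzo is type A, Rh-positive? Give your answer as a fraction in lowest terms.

Lorenzo's mother's ABO genotype from AB × AO: 1/4 AA, 1/4 AB, 1/4 AO, 1/4 BO.
Crossing each possibility with the father AO and summing P(type A): 1/4·1 + 1/4·1/2 + 1/4·3/4 + 1/4·1/4 = 5/8.
Similarly for Rh via the mother's Rh distribution: P(Rh+) = 7/8.
Independent loci: 5/8 × 7/8 = 35/64.

35/64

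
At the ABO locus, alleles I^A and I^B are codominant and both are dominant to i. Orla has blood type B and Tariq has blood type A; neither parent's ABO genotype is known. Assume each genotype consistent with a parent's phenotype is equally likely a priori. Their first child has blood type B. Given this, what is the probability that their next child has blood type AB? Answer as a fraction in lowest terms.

Possible genotypes: Orla ∈ {I^B I^B, I^B i}; Tariq ∈ {I^A I^A, I^A i}.
Weight each parental genotype pair by prior × P(type-B child):
  I^B I^B × I^A i: posterior weight 2/3; P(next child type AB) = 1/2.
  I^B i × I^A i: posterior weight 1/3; P(next child type AB) = 1/4.
Weighted sum = 5/12.

5/12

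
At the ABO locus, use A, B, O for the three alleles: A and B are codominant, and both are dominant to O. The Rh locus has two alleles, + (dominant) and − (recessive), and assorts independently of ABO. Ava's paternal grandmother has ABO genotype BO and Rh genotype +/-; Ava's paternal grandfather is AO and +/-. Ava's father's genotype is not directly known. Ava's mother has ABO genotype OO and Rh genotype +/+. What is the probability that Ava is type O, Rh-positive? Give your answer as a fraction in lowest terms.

Ava's father's ABO genotype from BO × AO: 1/4 AB, 1/4 AO, 1/4 BO, 1/4 OO.
Crossing each possibility with the mother OO and summing P(type O): 1/4·0 + 1/4·1/2 + 1/4·1/2 + 1/4·1 = 1/2.
Similarly for Rh via the father's Rh distribution: P(Rh+) = 1.
Independent loci: 1/2 × 1 = 1/2.

1/2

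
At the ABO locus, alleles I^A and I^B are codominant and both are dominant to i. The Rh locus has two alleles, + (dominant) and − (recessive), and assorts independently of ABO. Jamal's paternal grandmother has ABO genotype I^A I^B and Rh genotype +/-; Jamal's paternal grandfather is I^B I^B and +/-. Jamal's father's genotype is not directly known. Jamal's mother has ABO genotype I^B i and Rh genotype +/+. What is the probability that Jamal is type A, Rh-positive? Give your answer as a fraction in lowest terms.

1/8

Jamal's father's ABO genotype from I^A I^B × I^B I^B: 1/2 I^A I^B, 1/2 I^B I^B.
Crossing each possibility with the mother I^B i and summing P(type A): 1/2·1/4 + 1/2·0 = 1/8.
Similarly for Rh via the father's Rh distribution: P(Rh+) = 1.
Independent loci: 1/8 × 1 = 1/8.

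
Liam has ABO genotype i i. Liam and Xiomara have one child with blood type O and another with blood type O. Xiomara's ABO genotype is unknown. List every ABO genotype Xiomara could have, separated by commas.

I^A i, I^B i, i i

For each candidate genotype of Xiomara, check whether crossing it with i i can produce every observed child phenotype.
  I^A I^A → possible child types {A} ✗
  I^A I^B → possible child types {A, B} ✗
  I^A i → possible child types {O, A} ✓
  I^B I^B → possible child types {B} ✗
  I^B i → possible child types {O, B} ✓
  i i → possible child types {O} ✓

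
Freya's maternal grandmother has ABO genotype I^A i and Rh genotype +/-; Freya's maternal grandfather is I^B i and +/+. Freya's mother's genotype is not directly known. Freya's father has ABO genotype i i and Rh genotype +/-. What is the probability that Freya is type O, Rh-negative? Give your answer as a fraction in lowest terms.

Freya's mother's ABO genotype from I^A i × I^B i: 1/4 I^A I^B, 1/4 I^A i, 1/4 I^B i, 1/4 i i.
Crossing each possibility with the father i i and summing P(type O): 1/4·0 + 1/4·1/2 + 1/4·1/2 + 1/4·1 = 1/2.
Similarly for Rh via the mother's Rh distribution: P(Rh-) = 1/8.
Independent loci: 1/2 × 1/8 = 1/16.

1/16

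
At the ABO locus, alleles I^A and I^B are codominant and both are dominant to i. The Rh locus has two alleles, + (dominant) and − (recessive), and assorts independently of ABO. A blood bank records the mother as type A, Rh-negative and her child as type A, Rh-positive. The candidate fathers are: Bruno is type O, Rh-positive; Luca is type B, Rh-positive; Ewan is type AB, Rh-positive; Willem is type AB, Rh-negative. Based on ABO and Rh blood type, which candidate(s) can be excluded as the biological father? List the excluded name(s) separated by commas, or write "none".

A candidate is excluded only if no genotype consistent with his phenotype could produce a type A, Rh-positive child with a type A, Rh-negative mother.
Willem (type AB, Rh-): no genotype consistent with that phenotype can produce a type-A Rh+ child with a type-A mother.

Willem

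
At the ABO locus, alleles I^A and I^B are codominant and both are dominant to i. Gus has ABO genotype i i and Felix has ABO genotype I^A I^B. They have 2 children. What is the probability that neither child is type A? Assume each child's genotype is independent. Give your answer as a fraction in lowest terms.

ABO cross i i × I^A I^B → 1/2 A, 1/2 B.
So P(type A) = 1/2 per child.
P(not type A) = 1/2 for one child; (1/2)^2 = 1/4.

1/4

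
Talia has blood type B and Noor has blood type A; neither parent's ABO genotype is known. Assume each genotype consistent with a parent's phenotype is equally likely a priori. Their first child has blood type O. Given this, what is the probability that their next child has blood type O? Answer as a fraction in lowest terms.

1/4

Possible genotypes: Talia ∈ {I^B I^B, I^B i}; Noor ∈ {I^A I^A, I^A i}.
Weight each parental genotype pair by prior × P(type-O child):
  I^B i × I^A i: posterior weight 1; P(next child type O) = 1/4.
Weighted sum = 1/4.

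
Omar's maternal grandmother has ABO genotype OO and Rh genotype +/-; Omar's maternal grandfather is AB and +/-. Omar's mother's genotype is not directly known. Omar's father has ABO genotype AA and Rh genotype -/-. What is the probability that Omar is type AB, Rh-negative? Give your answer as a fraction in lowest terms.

Omar's mother's ABO genotype from OO × AB: 1/2 AO, 1/2 BO.
Crossing each possibility with the father AA and summing P(type AB): 1/2·0 + 1/2·1/2 = 1/4.
Similarly for Rh via the mother's Rh distribution: P(Rh-) = 1/2.
Independent loci: 1/4 × 1/2 = 1/8.

1/8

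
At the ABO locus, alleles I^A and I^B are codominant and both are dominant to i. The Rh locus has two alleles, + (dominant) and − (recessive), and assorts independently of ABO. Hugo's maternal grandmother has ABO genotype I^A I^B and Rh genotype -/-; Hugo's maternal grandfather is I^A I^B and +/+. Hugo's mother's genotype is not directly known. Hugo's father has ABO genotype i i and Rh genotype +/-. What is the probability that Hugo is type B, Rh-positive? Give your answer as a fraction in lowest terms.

Hugo's mother's ABO genotype from I^A I^B × I^A I^B: 1/4 I^A I^A, 1/2 I^A I^B, 1/4 I^B I^B.
Crossing each possibility with the father i i and summing P(type B): 1/4·0 + 1/2·1/2 + 1/4·1 = 1/2.
Similarly for Rh via the mother's Rh distribution: P(Rh+) = 3/4.
Independent loci: 1/2 × 3/4 = 3/8.

3/8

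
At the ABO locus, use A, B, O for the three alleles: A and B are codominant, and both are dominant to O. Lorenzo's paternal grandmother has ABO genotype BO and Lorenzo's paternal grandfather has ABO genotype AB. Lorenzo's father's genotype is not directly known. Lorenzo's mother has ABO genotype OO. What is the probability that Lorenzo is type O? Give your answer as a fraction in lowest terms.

1/4

Lorenzo's father's ABO genotype from BO × AB: 1/4 AB, 1/4 AO, 1/4 BB, 1/4 BO.
Crossing each possibility with the mother OO and summing P(type O): 1/4·0 + 1/4·1/2 + 1/4·0 + 1/4·1/2 = 1/4.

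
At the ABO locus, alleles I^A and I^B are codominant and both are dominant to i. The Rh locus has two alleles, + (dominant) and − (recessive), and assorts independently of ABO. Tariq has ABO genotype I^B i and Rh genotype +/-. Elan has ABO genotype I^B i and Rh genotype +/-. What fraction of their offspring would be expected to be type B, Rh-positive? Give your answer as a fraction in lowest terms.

ABO cross I^B i × I^B i → offspring phenotypes: 1/4 O, 3/4 B.
Rh cross +/- × +/- → 3/4 Rh+, 1/4 Rh-.
Independent loci: P(type B, Rh-positive) = 3/4 × 3/4 = 9/16.

9/16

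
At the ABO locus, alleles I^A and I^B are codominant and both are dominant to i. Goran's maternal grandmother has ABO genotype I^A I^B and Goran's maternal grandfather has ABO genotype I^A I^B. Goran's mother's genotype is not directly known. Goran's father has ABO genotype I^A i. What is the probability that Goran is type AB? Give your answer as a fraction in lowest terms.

Goran's mother's ABO genotype from I^A I^B × I^A I^B: 1/4 I^A I^A, 1/2 I^A I^B, 1/4 I^B I^B.
Crossing each possibility with the father I^A i and summing P(type AB): 1/4·0 + 1/2·1/4 + 1/4·1/2 = 1/4.

1/4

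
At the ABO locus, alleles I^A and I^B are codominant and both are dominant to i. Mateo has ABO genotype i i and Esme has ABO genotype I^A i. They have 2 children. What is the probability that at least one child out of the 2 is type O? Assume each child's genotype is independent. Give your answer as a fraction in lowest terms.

3/4

ABO cross i i × I^A i → 1/2 O, 1/2 A.
So P(type O) = 1/2 per child.
P(none) = (1/2)^2 = 1/4; P(at least one) = 1 − 1/4 = 3/4.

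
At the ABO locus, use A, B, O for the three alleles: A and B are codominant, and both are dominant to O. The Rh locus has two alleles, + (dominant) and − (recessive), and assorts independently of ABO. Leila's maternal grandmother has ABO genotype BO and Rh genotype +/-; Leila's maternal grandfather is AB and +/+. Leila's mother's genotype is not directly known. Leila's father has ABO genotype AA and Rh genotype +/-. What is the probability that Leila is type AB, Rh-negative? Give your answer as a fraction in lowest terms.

Leila's mother's ABO genotype from BO × AB: 1/4 AB, 1/4 AO, 1/4 BB, 1/4 BO.
Crossing each possibility with the father AA and summing P(type AB): 1/4·1/2 + 1/4·0 + 1/4·1 + 1/4·1/2 = 1/2.
Similarly for Rh via the mother's Rh distribution: P(Rh-) = 1/8.
Independent loci: 1/2 × 1/8 = 1/16.

1/16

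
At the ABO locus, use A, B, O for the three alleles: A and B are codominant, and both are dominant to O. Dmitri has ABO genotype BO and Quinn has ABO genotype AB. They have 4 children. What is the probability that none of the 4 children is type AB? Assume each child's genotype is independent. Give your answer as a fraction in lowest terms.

81/256

ABO cross BO × AB → 1/4 A, 1/2 B, 1/4 AB.
So P(type AB) = 1/4 per child.
P(not type AB) = 3/4 for one child; (3/4)^4 = 81/256.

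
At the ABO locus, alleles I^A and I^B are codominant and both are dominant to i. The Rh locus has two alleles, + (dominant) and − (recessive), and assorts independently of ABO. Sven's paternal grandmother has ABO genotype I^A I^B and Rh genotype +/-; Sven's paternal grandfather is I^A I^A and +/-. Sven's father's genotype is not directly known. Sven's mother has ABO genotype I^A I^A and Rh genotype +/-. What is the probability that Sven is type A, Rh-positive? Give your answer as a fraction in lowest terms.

Sven's father's ABO genotype from I^A I^B × I^A I^A: 1/2 I^A I^A, 1/2 I^A I^B.
Crossing each possibility with the mother I^A I^A and summing P(type A): 1/2·1 + 1/2·1/2 = 3/4.
Similarly for Rh via the father's Rh distribution: P(Rh+) = 3/4.
Independent loci: 3/4 × 3/4 = 9/16.

9/16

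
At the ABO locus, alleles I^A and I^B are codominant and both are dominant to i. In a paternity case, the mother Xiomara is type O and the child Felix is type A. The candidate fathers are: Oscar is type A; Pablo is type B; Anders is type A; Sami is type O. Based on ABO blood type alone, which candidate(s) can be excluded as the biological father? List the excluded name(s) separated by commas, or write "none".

Pablo, Sami

A candidate is excluded only if no genotype consistent with his phenotype could produce a type A child with a type O mother.
Pablo (type B): no genotype consistent with that phenotype can produce a type-A child with a type-O mother.
Sami (type O): no genotype consistent with that phenotype can produce a type-A child with a type-O mother.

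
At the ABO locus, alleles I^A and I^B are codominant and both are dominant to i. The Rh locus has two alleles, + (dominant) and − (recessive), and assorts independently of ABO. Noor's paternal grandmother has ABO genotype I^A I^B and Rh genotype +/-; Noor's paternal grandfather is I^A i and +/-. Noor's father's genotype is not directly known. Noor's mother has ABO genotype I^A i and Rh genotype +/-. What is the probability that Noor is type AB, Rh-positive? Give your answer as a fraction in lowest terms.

Noor's father's ABO genotype from I^A I^B × I^A i: 1/4 I^A I^A, 1/4 I^A I^B, 1/4 I^A i, 1/4 I^B i.
Crossing each possibility with the mother I^A i and summing P(type AB): 1/4·0 + 1/4·1/4 + 1/4·0 + 1/4·1/4 = 1/8.
Similarly for Rh via the father's Rh distribution: P(Rh+) = 3/4.
Independent loci: 1/8 × 3/4 = 3/32.

3/32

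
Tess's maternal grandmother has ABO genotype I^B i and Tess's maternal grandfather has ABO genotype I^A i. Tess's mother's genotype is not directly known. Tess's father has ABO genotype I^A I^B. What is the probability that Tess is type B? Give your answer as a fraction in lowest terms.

Tess's mother's ABO genotype from I^B i × I^A i: 1/4 I^A I^B, 1/4 I^A i, 1/4 I^B i, 1/4 i i.
Crossing each possibility with the father I^A I^B and summing P(type B): 1/4·1/4 + 1/4·1/4 + 1/4·1/2 + 1/4·1/2 = 3/8.

3/8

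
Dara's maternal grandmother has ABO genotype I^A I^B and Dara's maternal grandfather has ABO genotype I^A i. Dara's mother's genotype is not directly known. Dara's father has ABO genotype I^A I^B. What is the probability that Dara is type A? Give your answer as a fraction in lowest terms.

3/8

Dara's mother's ABO genotype from I^A I^B × I^A i: 1/4 I^A I^A, 1/4 I^A I^B, 1/4 I^A i, 1/4 I^B i.
Crossing each possibility with the father I^A I^B and summing P(type A): 1/4·1/2 + 1/4·1/4 + 1/4·1/2 + 1/4·1/4 = 3/8.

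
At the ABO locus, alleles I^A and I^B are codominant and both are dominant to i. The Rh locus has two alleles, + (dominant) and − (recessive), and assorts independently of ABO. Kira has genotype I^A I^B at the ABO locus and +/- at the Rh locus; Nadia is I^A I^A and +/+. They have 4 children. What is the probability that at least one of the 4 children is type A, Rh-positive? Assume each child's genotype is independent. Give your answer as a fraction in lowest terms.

15/16

ABO cross I^A I^B × I^A I^A → 1/2 A, 1/2 AB.
Rh cross +/- × +/+ → 1 Rh+; so P(type A, Rh-positive) = 1/2 × 1 = 1/2 per child.
P(none) = (1/2)^4 = 1/16; P(at least one) = 1 − 1/16 = 15/16.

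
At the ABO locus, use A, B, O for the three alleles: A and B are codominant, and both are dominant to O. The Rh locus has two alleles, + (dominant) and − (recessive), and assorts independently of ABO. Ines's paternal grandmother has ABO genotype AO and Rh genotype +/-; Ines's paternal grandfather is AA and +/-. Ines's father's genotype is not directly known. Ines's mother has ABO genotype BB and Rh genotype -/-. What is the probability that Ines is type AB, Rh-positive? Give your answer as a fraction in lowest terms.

3/8

Ines's father's ABO genotype from AO × AA: 1/2 AA, 1/2 AO.
Crossing each possibility with the mother BB and summing P(type AB): 1/2·1 + 1/2·1/2 = 3/4.
Similarly for Rh via the father's Rh distribution: P(Rh+) = 1/2.
Independent loci: 3/4 × 1/2 = 3/8.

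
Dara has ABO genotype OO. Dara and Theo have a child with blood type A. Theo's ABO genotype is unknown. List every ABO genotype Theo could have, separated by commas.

AA, AB, AO

For each candidate genotype of Theo, check whether crossing it with OO can produce every observed child phenotype.
  AA → possible child types {A} ✓
  AB → possible child types {A, B} ✓
  AO → possible child types {O, A} ✓
  BB → possible child types {B} ✗
  BO → possible child types {O, B} ✗
  OO → possible child types {O} ✗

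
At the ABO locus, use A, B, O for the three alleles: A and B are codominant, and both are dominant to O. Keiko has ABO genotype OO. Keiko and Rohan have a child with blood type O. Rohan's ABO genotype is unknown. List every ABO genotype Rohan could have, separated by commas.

AO, BO, OO

For each candidate genotype of Rohan, check whether crossing it with OO can produce every observed child phenotype.
  AA → possible child types {A} ✗
  AB → possible child types {A, B} ✗
  AO → possible child types {O, A} ✓
  BB → possible child types {B} ✗
  BO → possible child types {O, B} ✓
  OO → possible child types {O} ✓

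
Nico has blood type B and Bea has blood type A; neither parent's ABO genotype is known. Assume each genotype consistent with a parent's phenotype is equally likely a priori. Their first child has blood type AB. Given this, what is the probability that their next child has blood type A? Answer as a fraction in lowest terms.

Possible genotypes: Nico ∈ {BB, BO}; Bea ∈ {AA, AO}.
Weight each parental genotype pair by prior × P(type-AB child):
  BB × AA: posterior weight 4/9; P(next child type A) = 0.
  BB × AO: posterior weight 2/9; P(next child type A) = 0.
  BO × AA: posterior weight 2/9; P(next child type A) = 1/2.
  BO × AO: posterior weight 1/9; P(next child type A) = 1/4.
Weighted sum = 5/36.

5/36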